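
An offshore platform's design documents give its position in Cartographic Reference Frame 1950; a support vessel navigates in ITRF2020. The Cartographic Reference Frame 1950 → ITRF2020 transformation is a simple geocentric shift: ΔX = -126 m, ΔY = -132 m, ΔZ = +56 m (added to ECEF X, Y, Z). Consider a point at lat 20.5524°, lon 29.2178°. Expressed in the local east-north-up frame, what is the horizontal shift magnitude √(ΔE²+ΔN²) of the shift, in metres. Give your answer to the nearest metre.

The local east axis at (φ, λ) is (−sin λ, cos λ, 0), so ΔE = −sin(29.2178°)·(-126) + cos(29.2178°)·(-132) = -53.70 m.
The local north axis is (−sin φ cos λ, −sin φ sin λ, cos φ), giving ΔN = 38.606 + 22.620 + 52.436 = 113.66 m.
Horizontal magnitude = √(ΔE² + ΔN²) = √((-53.70)² + 113.66²) = 125.71 m.

126 m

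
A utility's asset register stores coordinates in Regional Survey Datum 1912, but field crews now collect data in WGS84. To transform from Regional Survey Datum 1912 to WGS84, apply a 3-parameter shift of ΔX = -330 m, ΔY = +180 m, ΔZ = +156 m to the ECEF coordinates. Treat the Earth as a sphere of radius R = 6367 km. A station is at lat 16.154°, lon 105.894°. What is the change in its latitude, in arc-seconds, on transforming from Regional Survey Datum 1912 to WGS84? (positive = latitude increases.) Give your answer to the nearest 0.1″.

Δφ = 2.5″

sin φ = 0.278220, cos φ = 0.960517, sin λ = 0.961770, cos λ = -0.273859.
North component: ΔN = −sin φ cos λ·ΔX − sin φ sin λ·ΔY + cos φ·ΔZ = −(0.278220)(-0.273859)(-330) − (0.278220)(0.961770)(180) + (0.960517)(156) = 76.53 m.
1° of latitude spans πR/180 = 111125 m, so Δφ = 76.53 / 111125 × 3600 = 2.479″.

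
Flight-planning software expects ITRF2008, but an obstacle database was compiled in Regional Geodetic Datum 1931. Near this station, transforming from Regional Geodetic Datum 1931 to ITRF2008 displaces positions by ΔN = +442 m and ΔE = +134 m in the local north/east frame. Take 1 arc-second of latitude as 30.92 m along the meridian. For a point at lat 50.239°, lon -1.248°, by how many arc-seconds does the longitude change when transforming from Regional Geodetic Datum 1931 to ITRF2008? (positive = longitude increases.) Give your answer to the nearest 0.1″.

Δλ = 6.8″

At latitude 50.239°, cos φ = 0.639587.
1″ of longitude at this latitude = 30.92 × cos φ = 19.7760 m, so Δλ = 134.0 / 19.7760 = 6.776″.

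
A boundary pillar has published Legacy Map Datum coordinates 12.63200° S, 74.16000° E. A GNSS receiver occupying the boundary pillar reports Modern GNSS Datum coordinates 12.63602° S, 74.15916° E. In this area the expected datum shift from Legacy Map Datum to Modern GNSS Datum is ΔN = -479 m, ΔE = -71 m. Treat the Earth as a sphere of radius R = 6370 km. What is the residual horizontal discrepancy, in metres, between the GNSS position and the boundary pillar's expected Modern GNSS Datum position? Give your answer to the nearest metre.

Observed coordinate differences: Δφ = -0.00402°, Δλ = -0.00084°.
Converting to metres (1° lat = 111177 m, cos φ = 0.975795): observed ΔN = -446.9 m, observed ΔE = -91.1 m.
Subtracting the expected shift leaves a residual of -446.9 − (-479) = 32.1 m north and -91.1 − (-71) = -20.1 m east.
Residual distance = √(32.1² + (-20.1)²) = 37.9 m.

38 m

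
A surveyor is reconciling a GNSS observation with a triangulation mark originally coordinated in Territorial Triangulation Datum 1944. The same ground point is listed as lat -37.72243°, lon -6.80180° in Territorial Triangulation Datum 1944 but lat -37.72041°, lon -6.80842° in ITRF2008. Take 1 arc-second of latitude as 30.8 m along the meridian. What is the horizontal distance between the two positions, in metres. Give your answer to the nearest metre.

622 m

Δφ = -37.72041° − -37.72243° = +0.00202°; Δλ = -6.80842° − -6.80180° = -0.00662°.
1° of latitude = 3600 × 30.80 = 110880 m.
ΔN = Δφ × 110880 = 224.0 m; ΔE = Δλ × 110880 × cos(-37.72243°) = -0.00662 × 110880 × 0.790984 = -580.6 m.
Distance = √(ΔE² + ΔN²) = √((-580.6)² + 224.0²) = 622.3 m.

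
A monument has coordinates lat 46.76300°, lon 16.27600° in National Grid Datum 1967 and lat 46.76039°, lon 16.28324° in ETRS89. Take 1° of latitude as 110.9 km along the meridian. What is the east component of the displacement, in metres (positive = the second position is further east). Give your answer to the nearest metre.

ΔE = 550 m

Δφ = 46.76039° − 46.76300° = -0.00261°; Δλ = 16.28324° − 16.27600° = +0.00724°.
ΔN = Δφ × 110900 = -289.4 m; ΔE = Δλ × 110900 × cos(46.76300°) = +0.00724 × 110900 × 0.685018 = 550.0 m.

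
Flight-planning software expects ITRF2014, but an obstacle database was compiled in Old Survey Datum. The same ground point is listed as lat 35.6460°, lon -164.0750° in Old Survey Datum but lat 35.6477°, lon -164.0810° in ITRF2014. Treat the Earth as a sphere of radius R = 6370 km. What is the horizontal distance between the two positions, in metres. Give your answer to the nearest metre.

Δφ = 35.6477° − 35.6460° = +0.0017°; Δλ = -164.0810° − -164.0750° = -0.0060°.
1° along a meridian = πR/180 = 111177 m.
ΔN = Δφ × 111177 = 189.0 m; ΔE = Δλ × 111177 × cos(35.6460°) = -0.0060 × 111177 × 0.812633 = -542.1 m.
Distance = √(ΔE² + ΔN²) = √((-542.1)² + 189.0²) = 574.1 m.

574 m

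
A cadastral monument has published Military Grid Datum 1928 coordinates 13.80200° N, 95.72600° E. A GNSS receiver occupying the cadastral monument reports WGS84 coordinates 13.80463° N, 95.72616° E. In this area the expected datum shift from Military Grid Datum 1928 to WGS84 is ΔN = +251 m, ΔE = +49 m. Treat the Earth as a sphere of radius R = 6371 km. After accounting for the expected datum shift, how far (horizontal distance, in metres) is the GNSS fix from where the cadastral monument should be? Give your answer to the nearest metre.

Observed coordinate differences: Δφ = +0.00263°, Δλ = +0.00016°.
Converting to metres (1° lat = 111195 m, cos φ = 0.971126): observed ΔN = 292.4 m, observed ΔE = 17.3 m.
Subtracting the expected shift leaves a residual of 292.4 − (251) = 41.4 m north and 17.3 − (49) = -31.7 m east.
Residual distance = √(41.4² + (-31.7)²) = 52.2 m.

52 m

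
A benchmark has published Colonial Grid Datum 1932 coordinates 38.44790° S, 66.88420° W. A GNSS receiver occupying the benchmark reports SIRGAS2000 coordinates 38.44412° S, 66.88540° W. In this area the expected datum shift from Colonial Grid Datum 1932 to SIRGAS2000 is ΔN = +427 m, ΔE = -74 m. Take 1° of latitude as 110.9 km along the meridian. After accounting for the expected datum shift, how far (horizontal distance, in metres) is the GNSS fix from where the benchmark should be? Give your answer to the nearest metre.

Observed coordinate differences: Δφ = +0.00378°, Δλ = -0.00120°.
Converting to metres (1° lat = 110900 m, cos φ = 0.783174): observed ΔN = 419.2 m, observed ΔE = -104.2 m.
Subtracting the expected shift leaves a residual of 419.2 − (427) = -7.8 m north and -104.2 − (-74) = -30.2 m east.
Residual distance = √((-7.8)² + (-30.2)²) = 31.2 m.

31 m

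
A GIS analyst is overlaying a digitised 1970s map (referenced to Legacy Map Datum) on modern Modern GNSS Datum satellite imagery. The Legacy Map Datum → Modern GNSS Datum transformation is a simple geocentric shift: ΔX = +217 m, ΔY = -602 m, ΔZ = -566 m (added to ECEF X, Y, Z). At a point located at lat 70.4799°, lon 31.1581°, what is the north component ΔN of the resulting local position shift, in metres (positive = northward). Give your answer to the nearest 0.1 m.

ΔN = -70.6 m

The local north axis is (−sin φ cos λ, −sin φ sin λ, cos φ), giving ΔN = -175.023 + 293.573 − 189.122 = -70.57 m.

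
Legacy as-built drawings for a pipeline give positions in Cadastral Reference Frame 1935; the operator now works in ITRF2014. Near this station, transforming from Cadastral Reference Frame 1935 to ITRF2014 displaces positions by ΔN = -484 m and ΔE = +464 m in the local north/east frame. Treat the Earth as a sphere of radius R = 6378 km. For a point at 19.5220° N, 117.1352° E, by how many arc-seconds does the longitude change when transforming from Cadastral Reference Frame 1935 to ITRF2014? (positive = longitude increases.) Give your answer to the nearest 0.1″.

Δλ = 15.9″

At latitude 19.5220°, cos φ = 0.942513.
One radian of longitude at latitude φ spans R cos φ, so Δλ = ΔE / (R cos φ) = 464.0 / (6378000 × 0.942513) = 7.7187e-05 rad = 15.921″.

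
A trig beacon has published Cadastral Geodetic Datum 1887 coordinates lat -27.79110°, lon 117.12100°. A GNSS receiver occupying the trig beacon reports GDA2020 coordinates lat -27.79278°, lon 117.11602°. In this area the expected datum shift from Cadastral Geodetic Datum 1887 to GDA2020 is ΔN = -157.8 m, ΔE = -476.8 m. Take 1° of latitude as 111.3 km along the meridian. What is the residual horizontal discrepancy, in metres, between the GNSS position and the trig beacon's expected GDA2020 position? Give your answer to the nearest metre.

Observed coordinate differences: Δφ = -0.00168°, Δλ = -0.00498°.
Converting to metres (1° lat = 111300 m, cos φ = 0.884653): observed ΔN = -187.0 m, observed ΔE = -490.3 m.
Subtracting the expected shift leaves a residual of -187.0 − (-157.8) = -29.2 m north and -490.3 − (-476.8) = -13.5 m east.
Residual distance = √((-29.2)² + (-13.5)²) = 32.2 m.

32 m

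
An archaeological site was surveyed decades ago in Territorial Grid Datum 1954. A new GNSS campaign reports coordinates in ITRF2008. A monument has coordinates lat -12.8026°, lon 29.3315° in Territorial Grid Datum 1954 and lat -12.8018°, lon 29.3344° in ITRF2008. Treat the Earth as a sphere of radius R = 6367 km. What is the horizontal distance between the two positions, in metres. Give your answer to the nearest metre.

Δφ = -12.8018° − -12.8026° = +0.0008°; Δλ = 29.3344° − 29.3315° = +0.0029°.
1° along a meridian = πR/180 = 111125 m.
ΔN = Δφ × 111125 = 88.9 m; ΔE = Δλ × 111125 × cos(-12.8026°) = +0.0029 × 111125 × 0.975139 = 314.3 m.
Distance = √(ΔE² + ΔN²) = √(314.3² + 88.9²) = 326.6 m.

327 m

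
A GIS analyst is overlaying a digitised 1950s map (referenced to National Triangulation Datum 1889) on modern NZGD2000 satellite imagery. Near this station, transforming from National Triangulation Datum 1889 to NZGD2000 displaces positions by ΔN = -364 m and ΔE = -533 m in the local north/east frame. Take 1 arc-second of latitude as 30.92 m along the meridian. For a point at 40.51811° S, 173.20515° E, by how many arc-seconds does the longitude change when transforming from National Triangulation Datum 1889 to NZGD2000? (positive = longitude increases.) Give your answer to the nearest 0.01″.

At latitude -40.51811°, cos φ = 0.760201.
1″ of longitude at this latitude = 30.92 × cos φ = 23.5054 m, so Δλ = -533.0 / 23.5054 = -22.676″.

Δλ = -22.68″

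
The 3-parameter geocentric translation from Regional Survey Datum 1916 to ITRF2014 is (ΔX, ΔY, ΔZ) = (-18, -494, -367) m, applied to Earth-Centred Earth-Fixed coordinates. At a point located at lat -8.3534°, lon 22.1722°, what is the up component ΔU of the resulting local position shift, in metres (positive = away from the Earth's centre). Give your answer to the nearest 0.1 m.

The local up (radial) axis is (cos φ cos λ, cos φ sin λ, sin φ), giving ΔU = -16.492 − 184.454 + 53.317 = -147.63 m.

ΔU = -147.6 m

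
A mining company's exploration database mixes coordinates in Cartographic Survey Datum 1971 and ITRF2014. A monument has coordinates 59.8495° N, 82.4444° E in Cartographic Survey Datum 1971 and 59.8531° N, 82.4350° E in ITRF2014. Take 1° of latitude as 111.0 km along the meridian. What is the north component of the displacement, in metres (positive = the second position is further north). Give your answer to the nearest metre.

Δφ = 59.8531° − 59.8495° = +0.0036°; Δλ = 82.4350° − 82.4444° = -0.0094°.
ΔN = Δφ × 111000 = 399.6 m; ΔE = Δλ × 111000 × cos(59.8495°) = -0.0094 × 111000 × 0.502273 = -524.1 m.

ΔN = 400 m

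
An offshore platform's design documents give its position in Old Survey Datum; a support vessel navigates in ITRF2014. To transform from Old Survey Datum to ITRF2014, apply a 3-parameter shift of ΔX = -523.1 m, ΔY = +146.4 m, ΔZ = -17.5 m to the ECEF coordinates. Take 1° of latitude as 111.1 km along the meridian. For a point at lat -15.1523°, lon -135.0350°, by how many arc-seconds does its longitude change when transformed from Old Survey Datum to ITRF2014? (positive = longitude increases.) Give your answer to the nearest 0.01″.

Δλ = -15.89″

sin φ = -0.261386, cos φ = 0.965234, sin λ = -0.706675, cos λ = -0.707539.
East component: ΔE = −sin λ·ΔX + cos λ·ΔY = −(-0.706675)(-523.1) + (-0.707539)(146.4) = -473.25 m.
1° of latitude spans 111100 m; at latitude φ, 1° of longitude spans that × cos φ = 107237.5 m, so Δλ = -473.25 / 107237.5 × 3600 = -15.887″.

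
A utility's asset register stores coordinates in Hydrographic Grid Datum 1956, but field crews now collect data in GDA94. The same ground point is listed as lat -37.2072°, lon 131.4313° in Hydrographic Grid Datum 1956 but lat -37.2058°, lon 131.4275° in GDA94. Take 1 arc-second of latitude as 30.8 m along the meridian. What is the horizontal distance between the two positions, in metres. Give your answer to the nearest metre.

370 m

Δφ = -37.2058° − -37.2072° = +0.0014°; Δλ = 131.4275° − 131.4313° = -0.0038°.
1° of latitude = 3600 × 30.80 = 110880 m.
ΔN = Δφ × 110880 = 155.2 m; ΔE = Δλ × 110880 × cos(-37.2072°) = -0.0038 × 110880 × 0.796454 = -335.6 m.
Distance = √(ΔE² + ΔN²) = √((-335.6)² + 155.2²) = 369.7 m.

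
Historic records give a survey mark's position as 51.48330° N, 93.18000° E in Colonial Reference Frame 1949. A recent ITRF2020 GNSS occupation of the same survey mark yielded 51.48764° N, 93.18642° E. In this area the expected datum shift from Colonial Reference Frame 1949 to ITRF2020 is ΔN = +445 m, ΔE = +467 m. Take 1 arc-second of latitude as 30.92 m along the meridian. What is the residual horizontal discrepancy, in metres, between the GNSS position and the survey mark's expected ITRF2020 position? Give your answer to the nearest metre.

44 m

Observed coordinate differences: Δφ = +0.00434°, Δλ = +0.00642°.
Converting to metres (1° lat = 111312 m, cos φ = 0.622743): observed ΔN = 483.1 m, observed ΔE = 445.0 m.
Subtracting the expected shift leaves a residual of 483.1 − (445) = 38.1 m north and 445.0 − (467) = -22.0 m east.
Residual distance = √(38.1² + (-22.0)²) = 44.0 m.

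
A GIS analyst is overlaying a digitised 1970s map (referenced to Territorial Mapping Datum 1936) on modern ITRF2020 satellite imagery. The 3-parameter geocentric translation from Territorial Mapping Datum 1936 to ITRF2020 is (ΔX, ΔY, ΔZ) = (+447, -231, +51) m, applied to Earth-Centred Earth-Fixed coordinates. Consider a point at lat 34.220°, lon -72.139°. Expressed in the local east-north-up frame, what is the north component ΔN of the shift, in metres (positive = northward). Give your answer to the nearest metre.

The local north axis is (−sin φ cos λ, −sin φ sin λ, cos φ), giving ΔN = -77.101 − 123.647 + 42.171 = -158.58 m.

ΔN = -159 m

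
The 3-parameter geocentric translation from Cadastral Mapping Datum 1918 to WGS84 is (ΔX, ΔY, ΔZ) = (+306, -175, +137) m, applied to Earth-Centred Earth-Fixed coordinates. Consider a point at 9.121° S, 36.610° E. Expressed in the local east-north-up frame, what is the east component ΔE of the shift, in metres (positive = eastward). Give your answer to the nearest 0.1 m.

At φ = -9.121°, λ = 36.610°: sin φ = -0.158520, cos φ = 0.987356, sin λ = 0.596365, cos λ = 0.802713.
ΔE = −sin λ·ΔX + cos λ·ΔY = −(0.596365)·(306) + (0.802713)·(-175) = -322.96 m.

ΔE = -323.0 m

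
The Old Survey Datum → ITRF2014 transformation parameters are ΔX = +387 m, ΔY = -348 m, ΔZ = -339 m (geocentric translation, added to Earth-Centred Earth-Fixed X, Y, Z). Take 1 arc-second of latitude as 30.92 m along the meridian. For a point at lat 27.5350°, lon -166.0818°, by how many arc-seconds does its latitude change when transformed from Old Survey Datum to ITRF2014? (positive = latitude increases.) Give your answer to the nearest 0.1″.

sin φ = 0.462290, cos φ = 0.886729, sin λ = -0.240536, cos λ = -0.970640.
North component: ΔN = −sin φ cos λ·ΔX − sin φ sin λ·ΔY + cos φ·ΔZ = −(0.462290)(-0.970640)(387) − (0.462290)(-0.240536)(-348) + (0.886729)(-339) = -165.64 m.
1° of latitude spans 3600 × 30.92 = 111312 m, so Δφ = -165.64 / 111312 × 3600 = -5.357″.

Δφ = -5.4″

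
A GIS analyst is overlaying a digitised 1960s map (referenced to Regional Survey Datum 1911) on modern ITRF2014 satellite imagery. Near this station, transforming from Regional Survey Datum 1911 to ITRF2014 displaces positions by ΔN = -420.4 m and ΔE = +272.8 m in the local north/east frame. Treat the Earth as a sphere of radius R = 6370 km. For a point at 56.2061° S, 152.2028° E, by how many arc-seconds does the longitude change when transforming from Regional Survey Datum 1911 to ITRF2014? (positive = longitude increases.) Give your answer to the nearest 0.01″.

Δλ = 15.88″

At latitude -56.2061°, cos φ = 0.556207.
One radian of longitude at latitude φ spans R cos φ, so Δλ = ΔE / (R cos φ) = 272.8 / (6370000 × 0.556207) = 7.6996e-05 rad = 15.882″.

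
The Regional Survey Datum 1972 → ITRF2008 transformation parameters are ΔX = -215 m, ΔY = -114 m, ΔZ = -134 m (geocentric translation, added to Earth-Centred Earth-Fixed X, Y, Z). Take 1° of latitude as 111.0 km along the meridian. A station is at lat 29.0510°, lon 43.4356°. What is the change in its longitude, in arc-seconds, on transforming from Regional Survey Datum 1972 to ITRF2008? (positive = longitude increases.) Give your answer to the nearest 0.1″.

Δλ = 2.4″

sin φ = 0.485588, cos φ = 0.874188, sin λ = 0.687539, cos λ = 0.726148.
East component: ΔE = −sin λ·ΔX + cos λ·ΔY = −(0.687539)(-215) + (0.726148)(-114) = 65.04 m.
1° of latitude spans 111000 m; at latitude φ, 1° of longitude spans that × cos φ = 97034.8 m, so Δλ = 65.04 / 97034.8 × 3600 = 2.413″.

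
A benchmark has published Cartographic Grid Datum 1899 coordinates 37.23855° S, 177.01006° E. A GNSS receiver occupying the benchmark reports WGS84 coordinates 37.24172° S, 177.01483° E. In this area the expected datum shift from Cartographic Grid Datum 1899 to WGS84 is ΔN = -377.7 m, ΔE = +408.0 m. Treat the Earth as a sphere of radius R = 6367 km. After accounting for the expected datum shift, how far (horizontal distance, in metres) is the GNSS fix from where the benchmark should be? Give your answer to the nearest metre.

29 m

Observed coordinate differences: Δφ = -0.00317°, Δλ = +0.00477°.
Converting to metres (1° lat = 111125 m, cos φ = 0.796123): observed ΔN = -352.3 m, observed ΔE = 422.0 m.
Subtracting the expected shift leaves a residual of -352.3 − (-377.7) = 25.4 m north and 422.0 − (408.0) = 14.0 m east.
Residual distance = √(25.4² + 14.0²) = 29.0 m.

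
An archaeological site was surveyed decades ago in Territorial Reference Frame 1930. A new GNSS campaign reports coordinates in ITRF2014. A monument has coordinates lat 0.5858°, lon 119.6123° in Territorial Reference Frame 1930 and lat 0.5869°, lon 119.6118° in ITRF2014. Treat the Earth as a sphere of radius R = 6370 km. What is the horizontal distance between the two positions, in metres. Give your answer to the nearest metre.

134 m

Δφ = 0.5869° − 0.5858° = +0.0011°; Δλ = 119.6118° − 119.6123° = -0.0005°.
1° along a meridian = πR/180 = 111177 m.
ΔN = Δφ × 111177 = 122.3 m; ΔE = Δλ × 111177 × cos(0.5858°) = -0.0005 × 111177 × 0.999948 = -55.6 m.
Distance = √(ΔE² + ΔN²) = √((-55.6)² + 122.3²) = 134.3 m.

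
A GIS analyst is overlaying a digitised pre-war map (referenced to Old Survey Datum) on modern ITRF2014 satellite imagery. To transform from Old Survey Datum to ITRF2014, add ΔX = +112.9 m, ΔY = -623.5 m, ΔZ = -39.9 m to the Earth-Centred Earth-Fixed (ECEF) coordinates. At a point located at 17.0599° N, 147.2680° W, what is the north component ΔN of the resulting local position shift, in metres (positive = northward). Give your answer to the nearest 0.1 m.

The local north axis is (−sin φ cos λ, −sin φ sin λ, cos φ), giving ΔN = 27.862 − 98.905 − 38.144 = -109.19 m.

ΔN = -109.2 m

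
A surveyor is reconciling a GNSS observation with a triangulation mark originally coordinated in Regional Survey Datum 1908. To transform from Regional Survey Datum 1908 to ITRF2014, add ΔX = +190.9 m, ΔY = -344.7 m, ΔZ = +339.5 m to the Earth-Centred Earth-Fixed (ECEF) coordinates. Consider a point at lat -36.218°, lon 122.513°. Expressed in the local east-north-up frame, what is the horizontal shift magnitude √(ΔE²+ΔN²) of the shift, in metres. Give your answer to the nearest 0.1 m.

At φ = -36.218°, λ = 122.513°: sin φ = -0.590859, cos φ = 0.806775, sin λ = 0.843270, cos λ = -0.537491.
ΔE = −sin λ·ΔX + cos λ·ΔY = −(0.843270)·(190.9) + (-0.537491)·(-344.7) = 24.29 m.
ΔN = −sin φ cos λ·ΔX − sin φ sin λ·ΔY + cos φ·ΔZ = −(-0.590859)(-0.537491)(190.9) − (-0.590859)(0.843270)(-344.7) + (0.806775)(339.5) = 41.53 m.
Horizontal magnitude = √(ΔE² + ΔN²) = √(24.29² + 41.53²) = 48.11 m.

48.1 m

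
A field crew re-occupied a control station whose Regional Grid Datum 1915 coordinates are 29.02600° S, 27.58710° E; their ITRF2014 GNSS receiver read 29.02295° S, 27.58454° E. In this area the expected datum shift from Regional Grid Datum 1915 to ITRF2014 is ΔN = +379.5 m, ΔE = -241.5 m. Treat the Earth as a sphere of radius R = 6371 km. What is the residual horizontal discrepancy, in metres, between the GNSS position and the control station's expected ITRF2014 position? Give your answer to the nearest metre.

41 m

Observed coordinate differences: Δφ = +0.00305°, Δλ = -0.00256°.
Converting to metres (1° lat = 111195 m, cos φ = 0.874400): observed ΔN = 339.1 m, observed ΔE = -248.9 m.
Subtracting the expected shift leaves a residual of 339.1 − (379.5) = -40.4 m north and -248.9 − (-241.5) = -7.4 m east.
Residual distance = √((-40.4)² + (-7.4)²) = 41.0 m.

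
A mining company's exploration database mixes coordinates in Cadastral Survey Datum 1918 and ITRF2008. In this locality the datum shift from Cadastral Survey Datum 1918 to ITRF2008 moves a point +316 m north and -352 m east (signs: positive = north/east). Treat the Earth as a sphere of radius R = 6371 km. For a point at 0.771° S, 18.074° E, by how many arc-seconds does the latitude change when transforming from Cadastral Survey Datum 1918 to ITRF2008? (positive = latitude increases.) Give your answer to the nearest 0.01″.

On a sphere of radius R, 1 rad of latitude = R, so Δφ = ΔN / R = 316.0 / 6371000 = 4.9600e-05 rad = 10.231″.

Δφ = 10.23″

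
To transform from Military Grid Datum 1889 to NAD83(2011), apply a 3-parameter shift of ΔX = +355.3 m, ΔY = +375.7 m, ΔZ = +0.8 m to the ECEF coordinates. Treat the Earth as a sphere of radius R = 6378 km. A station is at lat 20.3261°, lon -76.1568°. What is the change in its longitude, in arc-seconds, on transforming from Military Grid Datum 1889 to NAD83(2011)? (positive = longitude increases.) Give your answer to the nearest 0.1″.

sin φ = 0.347363, cos φ = 0.937731, sin λ = -0.970954, cos λ = 0.239266.
East component: ΔE = −sin λ·ΔX + cos λ·ΔY = −(-0.970954)(355.3) + (0.239266)(375.7) = 434.87 m.
1° of latitude spans πR/180 = 111317 m; at latitude φ, 1° of longitude spans that × cos φ = 104385.5 m, so Δλ = 434.87 / 104385.5 × 3600 = 14.998″.

Δλ = 15.0″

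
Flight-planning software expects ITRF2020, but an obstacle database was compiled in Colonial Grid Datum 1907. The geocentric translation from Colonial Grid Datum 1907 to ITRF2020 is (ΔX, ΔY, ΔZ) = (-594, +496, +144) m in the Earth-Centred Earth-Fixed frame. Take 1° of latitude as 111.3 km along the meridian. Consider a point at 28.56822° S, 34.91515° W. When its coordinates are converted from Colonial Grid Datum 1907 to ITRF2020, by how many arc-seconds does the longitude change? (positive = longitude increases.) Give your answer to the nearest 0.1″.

sin φ = -0.478205, cos φ = 0.878248, sin λ = -0.572363, cos λ = 0.820001.
East component: ΔE = −sin λ·ΔX + cos λ·ΔY = −(-0.572363)(-594) + (0.820001)(496) = 66.74 m.
1° of latitude spans 111300 m; at latitude φ, 1° of longitude spans that × cos φ = 97749.0 m, so Δλ = 66.74 / 97749.0 × 3600 = 2.458″.

Δλ = 2.5″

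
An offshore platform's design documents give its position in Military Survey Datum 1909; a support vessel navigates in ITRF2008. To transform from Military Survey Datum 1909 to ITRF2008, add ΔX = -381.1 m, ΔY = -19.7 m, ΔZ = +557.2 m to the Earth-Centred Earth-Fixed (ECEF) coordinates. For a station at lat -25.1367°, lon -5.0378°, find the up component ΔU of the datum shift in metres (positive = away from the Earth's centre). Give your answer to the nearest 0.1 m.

The local up (radial) axis is (cos φ cos λ, cos φ sin λ, sin φ), giving ΔU = -343.676 + 1.566 − 236.687 = -578.80 m.

ΔU = -578.8 m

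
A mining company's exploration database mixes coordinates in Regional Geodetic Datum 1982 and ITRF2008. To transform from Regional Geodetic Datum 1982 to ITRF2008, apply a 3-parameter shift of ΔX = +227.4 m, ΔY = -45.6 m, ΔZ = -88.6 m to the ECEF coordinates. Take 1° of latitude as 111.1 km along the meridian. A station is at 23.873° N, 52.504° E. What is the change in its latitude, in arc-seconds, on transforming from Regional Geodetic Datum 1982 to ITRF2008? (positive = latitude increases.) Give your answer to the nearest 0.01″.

Δφ = -3.97″

sin φ = 0.404711, cos φ = 0.914445, sin λ = 0.793396, cos λ = 0.608706.
North component: ΔN = −sin φ cos λ·ΔX − sin φ sin λ·ΔY + cos φ·ΔZ = −(0.404711)(0.608706)(227.4) − (0.404711)(0.793396)(-45.6) + (0.914445)(-88.6) = -122.40 m.
1° of latitude spans 111100 m, so Δφ = -122.40 / 111100 × 3600 = -3.966″.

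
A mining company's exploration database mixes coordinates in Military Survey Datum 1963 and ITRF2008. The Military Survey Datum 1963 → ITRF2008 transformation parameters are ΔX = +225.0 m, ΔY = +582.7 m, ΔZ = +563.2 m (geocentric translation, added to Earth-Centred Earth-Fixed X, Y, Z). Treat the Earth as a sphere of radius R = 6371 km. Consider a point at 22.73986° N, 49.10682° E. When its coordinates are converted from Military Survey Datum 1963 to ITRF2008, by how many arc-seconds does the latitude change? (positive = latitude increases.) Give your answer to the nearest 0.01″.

sin φ = 0.386548, cos φ = 0.922269, sin λ = 0.755931, cos λ = 0.654651.
North component: ΔN = −sin φ cos λ·ΔX − sin φ sin λ·ΔY + cos φ·ΔZ = −(0.386548)(0.654651)(225.0) − (0.386548)(0.755931)(582.7) + (0.922269)(563.2) = 292.22 m.
1° of latitude spans πR/180 = 111195 m, so Δφ = 292.22 / 111195 × 3600 = 9.461″.

Δφ = 9.46″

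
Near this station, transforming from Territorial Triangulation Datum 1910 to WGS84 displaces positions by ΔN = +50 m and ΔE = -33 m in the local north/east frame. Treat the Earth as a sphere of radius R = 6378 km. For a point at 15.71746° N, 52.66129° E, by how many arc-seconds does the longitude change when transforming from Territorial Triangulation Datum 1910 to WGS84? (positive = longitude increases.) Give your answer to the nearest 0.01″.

At latitude 15.71746°, cos φ = 0.962609.
One radian of longitude at latitude φ spans R cos φ, so Δλ = ΔE / (R cos φ) = -33.0 / (6378000 × 0.962609) = -5.3750e-06 rad = -1.109″.

Δλ = -1.11″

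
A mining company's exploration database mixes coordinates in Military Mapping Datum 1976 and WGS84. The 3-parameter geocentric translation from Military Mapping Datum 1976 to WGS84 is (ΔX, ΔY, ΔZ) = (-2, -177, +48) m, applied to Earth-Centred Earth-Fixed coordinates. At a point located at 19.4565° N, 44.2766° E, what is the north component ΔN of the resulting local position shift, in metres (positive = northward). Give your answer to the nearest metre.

ΔN = 87 m

The local north axis is (−sin φ cos λ, −sin φ sin λ, cos φ), giving ΔN = 0.477 + 41.159 + 45.259 = 86.90 m.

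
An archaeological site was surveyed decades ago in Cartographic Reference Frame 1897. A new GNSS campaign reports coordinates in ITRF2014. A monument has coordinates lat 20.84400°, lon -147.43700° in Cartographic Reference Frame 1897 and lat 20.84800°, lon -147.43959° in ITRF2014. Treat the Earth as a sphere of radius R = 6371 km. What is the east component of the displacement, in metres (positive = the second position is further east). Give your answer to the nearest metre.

Δφ = 20.84800° − 20.84400° = +0.00400°; Δλ = -147.43959° − -147.43700° = -0.00259°.
1° along a meridian = πR/180 = 111195 m.
ΔN = Δφ × 111195 = 444.8 m; ΔE = Δλ × 111195 × cos(20.84400°) = -0.00259 × 111195 × 0.934553 = -269.1 m.

ΔE = -269 m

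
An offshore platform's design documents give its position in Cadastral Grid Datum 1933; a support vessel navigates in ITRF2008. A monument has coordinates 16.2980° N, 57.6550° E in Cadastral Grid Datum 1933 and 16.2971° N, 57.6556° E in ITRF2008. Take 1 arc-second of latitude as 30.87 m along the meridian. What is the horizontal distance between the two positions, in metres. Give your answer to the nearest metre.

119 m

Δφ = 16.2971° − 16.2980° = -0.0009°; Δλ = 57.6556° − 57.6550° = +0.0006°.
1° of latitude = 3600 × 30.87 = 111132 m.
ΔN = Δφ × 111132 = -100.0 m; ΔE = Δλ × 111132 × cos(16.2980°) = +0.0006 × 111132 × 0.959815 = 64.0 m.
Distance = √(ΔE² + ΔN²) = √(64.0² + (-100.0)²) = 118.7 m.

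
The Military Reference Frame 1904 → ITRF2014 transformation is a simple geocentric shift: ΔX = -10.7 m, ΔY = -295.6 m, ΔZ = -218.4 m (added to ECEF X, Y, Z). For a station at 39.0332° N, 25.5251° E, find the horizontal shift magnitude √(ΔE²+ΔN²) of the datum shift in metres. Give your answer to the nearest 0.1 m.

275.1 m

The local east axis at (φ, λ) is (−sin λ, cos λ, 0), so ΔE = −sin(25.5251°)·(-10.7) + cos(25.5251°)·(-295.6) = -262.14 m.
The local north axis is (−sin φ cos λ, −sin φ sin λ, cos φ), giving ΔN = 6.081 + 80.218 − 169.649 = -83.35 m.
Horizontal magnitude = √(ΔE² + ΔN²) = √((-262.14)² + (-83.35)²) = 275.07 m.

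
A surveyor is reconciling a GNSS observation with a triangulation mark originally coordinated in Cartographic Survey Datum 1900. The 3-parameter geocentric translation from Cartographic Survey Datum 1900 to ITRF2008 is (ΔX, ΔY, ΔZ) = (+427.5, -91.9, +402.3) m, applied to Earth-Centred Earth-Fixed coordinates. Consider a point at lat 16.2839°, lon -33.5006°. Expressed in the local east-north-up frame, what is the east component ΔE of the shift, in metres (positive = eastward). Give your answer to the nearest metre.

ΔE = 159 m

The local east axis at (φ, λ) is (−sin λ, cos λ, 0), so ΔE = −sin(-33.5006°)·427.5 + cos(-33.5006°)·(-91.9) = 159.32 m.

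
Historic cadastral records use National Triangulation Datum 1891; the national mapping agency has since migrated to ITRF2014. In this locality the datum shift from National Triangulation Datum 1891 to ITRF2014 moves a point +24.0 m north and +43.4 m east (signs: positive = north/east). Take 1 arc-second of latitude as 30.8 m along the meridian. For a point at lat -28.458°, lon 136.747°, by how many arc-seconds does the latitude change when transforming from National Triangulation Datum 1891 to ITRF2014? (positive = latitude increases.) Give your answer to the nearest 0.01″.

1″ of latitude = 30.80 m, so Δφ = 24.0 / 30.80 = 0.779″.

Δφ = 0.78″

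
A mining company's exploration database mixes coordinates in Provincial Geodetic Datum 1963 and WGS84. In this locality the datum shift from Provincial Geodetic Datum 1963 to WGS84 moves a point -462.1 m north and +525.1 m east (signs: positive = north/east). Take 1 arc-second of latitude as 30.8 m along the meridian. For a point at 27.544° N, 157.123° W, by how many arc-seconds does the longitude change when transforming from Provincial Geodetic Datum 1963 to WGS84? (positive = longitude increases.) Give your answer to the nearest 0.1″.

At latitude 27.544°, cos φ = 0.886656.
1″ of longitude at this latitude = 30.80 × cos φ = 27.3090 m, so Δλ = 525.1 / 27.3090 = 19.228″.

Δλ = 19.2″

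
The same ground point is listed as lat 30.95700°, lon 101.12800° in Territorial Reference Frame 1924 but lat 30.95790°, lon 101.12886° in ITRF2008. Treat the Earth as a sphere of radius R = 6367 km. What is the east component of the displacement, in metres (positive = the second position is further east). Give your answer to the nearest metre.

Δφ = 30.95790° − 30.95700° = +0.00090°; Δλ = 101.12886° − 101.12800° = +0.00086°.
1° along a meridian = πR/180 = 111125 m.
ΔN = Δφ × 111125 = 100.0 m; ΔE = Δλ × 111125 × cos(30.95700°) = +0.00086 × 111125 × 0.857554 = 82.0 m.

ΔE = 82 m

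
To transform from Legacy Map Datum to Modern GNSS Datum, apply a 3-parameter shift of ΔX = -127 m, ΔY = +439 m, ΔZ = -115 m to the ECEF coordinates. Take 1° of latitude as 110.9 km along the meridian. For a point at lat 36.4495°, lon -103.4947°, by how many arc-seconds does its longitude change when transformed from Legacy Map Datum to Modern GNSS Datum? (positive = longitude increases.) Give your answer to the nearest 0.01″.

sin φ = 0.594114, cos φ = 0.804381, sin λ = -0.972392, cos λ = -0.233355.
East component: ΔE = −sin λ·ΔX + cos λ·ΔY = −(-0.972392)(-127) + (-0.233355)(439) = -225.94 m.
1° of latitude spans 110900 m; at latitude φ, 1° of longitude spans that × cos φ = 89205.8 m, so Δλ = -225.94 / 89205.8 × 3600 = -9.118″.

Δλ = -9.12″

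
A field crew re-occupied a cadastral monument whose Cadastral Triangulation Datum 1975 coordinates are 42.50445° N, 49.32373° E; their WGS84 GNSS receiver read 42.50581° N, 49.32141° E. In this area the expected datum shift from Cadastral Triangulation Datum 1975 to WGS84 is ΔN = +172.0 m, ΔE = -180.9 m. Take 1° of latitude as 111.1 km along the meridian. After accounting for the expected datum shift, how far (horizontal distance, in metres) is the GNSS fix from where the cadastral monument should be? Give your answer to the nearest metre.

23 m

Observed coordinate differences: Δφ = +0.00136°, Δλ = -0.00232°.
Converting to metres (1° lat = 111100 m, cos φ = 0.737225): observed ΔN = 151.1 m, observed ΔE = -190.0 m.
Subtracting the expected shift leaves a residual of 151.1 − (172.0) = -20.9 m north and -190.0 − (-180.9) = -9.1 m east.
Residual distance = √((-20.9)² + (-9.1)²) = 22.8 m.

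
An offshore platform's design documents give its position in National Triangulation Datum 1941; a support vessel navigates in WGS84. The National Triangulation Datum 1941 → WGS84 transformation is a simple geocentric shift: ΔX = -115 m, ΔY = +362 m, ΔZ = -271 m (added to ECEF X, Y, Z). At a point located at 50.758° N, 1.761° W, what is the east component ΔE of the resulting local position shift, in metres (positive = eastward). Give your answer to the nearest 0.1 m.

ΔE = 358.3 m

At φ = 50.758°, λ = -1.761°: sin φ = 0.774481, cos φ = 0.632597, sin λ = -0.030730, cos λ = 0.999528.
ΔE = −sin λ·ΔX + cos λ·ΔY = −(-0.030730)·(-115) + (0.999528)·(362) = 358.30 m.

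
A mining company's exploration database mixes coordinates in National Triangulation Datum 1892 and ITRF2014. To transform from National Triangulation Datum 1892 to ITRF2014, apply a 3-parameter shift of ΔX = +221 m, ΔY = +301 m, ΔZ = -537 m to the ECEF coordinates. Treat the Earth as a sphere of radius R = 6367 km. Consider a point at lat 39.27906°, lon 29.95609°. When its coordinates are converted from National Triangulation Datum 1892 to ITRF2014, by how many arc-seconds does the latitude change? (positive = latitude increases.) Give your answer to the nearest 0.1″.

sin φ = 0.633098, cos φ = 0.774072, sin λ = 0.499336, cos λ = 0.866408.
North component: ΔN = −sin φ cos λ·ΔX − sin φ sin λ·ΔY + cos φ·ΔZ = −(0.633098)(0.866408)(221) − (0.633098)(0.499336)(301) + (0.774072)(-537) = -632.05 m.
1° of latitude spans πR/180 = 111125 m, so Δφ = -632.05 / 111125 × 3600 = -20.476″.

Δφ = -20.5″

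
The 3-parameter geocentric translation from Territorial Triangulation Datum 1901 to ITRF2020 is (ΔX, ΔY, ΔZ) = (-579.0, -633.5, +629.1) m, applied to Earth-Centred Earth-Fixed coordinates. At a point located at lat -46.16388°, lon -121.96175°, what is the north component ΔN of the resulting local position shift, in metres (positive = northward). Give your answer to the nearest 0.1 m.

The local north axis is (−sin φ cos λ, −sin φ sin λ, cos φ), giving ΔN = 221.082 + 387.684 + 435.713 = 1044.48 m.

ΔN = 1044.5 m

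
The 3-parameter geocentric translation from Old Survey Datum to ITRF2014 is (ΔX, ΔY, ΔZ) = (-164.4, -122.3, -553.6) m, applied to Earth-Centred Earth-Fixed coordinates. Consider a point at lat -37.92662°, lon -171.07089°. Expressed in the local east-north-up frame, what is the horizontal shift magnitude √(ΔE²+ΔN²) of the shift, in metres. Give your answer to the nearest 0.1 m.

The local east axis at (φ, λ) is (−sin λ, cos λ, 0), so ΔE = −sin(-171.07089°)·(-164.4) + cos(-171.07089°)·(-122.3) = 95.30 m.
The local north axis is (−sin φ cos λ, −sin φ sin λ, cos φ), giving ΔN = 99.824 + 11.668 − 436.679 = -325.19 m.
Horizontal magnitude = √(ΔE² + ΔN²) = √(95.30² + (-325.19)²) = 338.86 m.

338.9 m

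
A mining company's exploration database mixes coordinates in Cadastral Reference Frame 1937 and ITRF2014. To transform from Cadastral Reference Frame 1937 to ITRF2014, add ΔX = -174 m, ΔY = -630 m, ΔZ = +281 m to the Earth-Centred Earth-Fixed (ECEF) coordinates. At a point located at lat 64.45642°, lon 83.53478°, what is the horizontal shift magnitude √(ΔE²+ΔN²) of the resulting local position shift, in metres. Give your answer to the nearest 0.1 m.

The local east axis at (φ, λ) is (−sin λ, cos λ, 0), so ΔE = −sin(83.53478°)·(-174) + cos(83.53478°)·(-630) = 101.96 m.
The local north axis is (−sin φ cos λ, −sin φ sin λ, cos φ), giving ΔN = 17.677 + 564.807 + 121.166 = 703.65 m.
Horizontal magnitude = √(ΔE² + ΔN²) = √(101.96² + 703.65²) = 711.00 m.

711.0 m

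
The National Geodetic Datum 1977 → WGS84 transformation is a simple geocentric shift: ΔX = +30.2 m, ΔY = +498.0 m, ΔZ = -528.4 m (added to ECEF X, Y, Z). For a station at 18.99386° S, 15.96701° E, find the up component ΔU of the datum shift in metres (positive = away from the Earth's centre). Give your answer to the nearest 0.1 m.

ΔU = 329.0 m

The local up (radial) axis is (cos φ cos λ, cos φ sin λ, sin φ), giving ΔU = 27.454 + 129.533 + 171.977 = 328.96 m.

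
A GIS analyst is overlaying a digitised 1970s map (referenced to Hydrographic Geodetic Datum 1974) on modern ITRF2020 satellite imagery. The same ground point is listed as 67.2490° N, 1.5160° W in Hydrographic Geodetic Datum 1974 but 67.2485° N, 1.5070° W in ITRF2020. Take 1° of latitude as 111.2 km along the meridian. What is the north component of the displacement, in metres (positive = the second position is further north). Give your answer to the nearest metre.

ΔN = -56 m

Δφ = 67.2485° − 67.2490° = -0.0005°; Δλ = -1.5070° − -1.5160° = +0.0090°.
ΔN = Δφ × 111200 = -55.6 m; ΔE = Δλ × 111200 × cos(67.2490°) = +0.0090 × 111200 × 0.386727 = 387.0 m.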